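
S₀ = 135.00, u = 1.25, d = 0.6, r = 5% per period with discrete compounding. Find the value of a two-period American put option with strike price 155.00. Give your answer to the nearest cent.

32.07

Risk-neutral probability p = (1 + 0.05 − 0.6)/(1.25 − 0.6) = 0.4500/0.6500 = 0.6923
Terminal stock prices: S_uu = 210.9, S_ud = 101.2, S_dd = 48.6
Terminal payoffs (K − S): max(-55.94, 0) = 0, max(53.75, 0) = 53.75, max(106.4, 0) = 106.4
Node u (S = 168.8): continuation = 1/1.05·[0.6923·0.0000 + 0.3077·53.7500] = 15.7509; exercise value = 0.0000 ≤ continuation, so V_u = 15.7509
Node d (S = 81): continuation = 1/1.05·[0.6923·53.7500 + 0.3077·106.4000] = 66.6190; exercise value = 74.0000 > continuation, so V_d = 74.0000 (exercise)
Node 0 (S = 135): continuation = 1/1.05·[0.6923·15.7509 + 0.3077·74.0000] = 32.0702; exercise value = 20.0000 ≤ continuation, so V_0 = 32.0702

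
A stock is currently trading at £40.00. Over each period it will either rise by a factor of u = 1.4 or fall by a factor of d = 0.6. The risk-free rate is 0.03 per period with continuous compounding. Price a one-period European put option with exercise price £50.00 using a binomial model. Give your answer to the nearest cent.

Risk-neutral probability p = (e^0.03 − 0.6)/(1.4 − 0.6) = 0.4305/0.8000 = 0.5381
Terminal stock prices: S_u = 56, S_d = 24
Terminal payoffs (K − S): max(-6, 0) = 0, max(26, 0) = 26
Node 0 (S = 40): V_0 = e^(−0.03)·[0.5381·0.0000 + 0.4619·26.0000] = 11.6553

£11.66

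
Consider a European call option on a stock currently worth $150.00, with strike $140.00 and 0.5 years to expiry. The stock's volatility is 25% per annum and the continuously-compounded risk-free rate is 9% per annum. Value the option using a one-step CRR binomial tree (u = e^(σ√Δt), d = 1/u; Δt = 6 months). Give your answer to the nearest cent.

CRR parameters: u = e^(σ√Δt) = e^(0.25·√0.5) = 1.1934, d = 1/u = 0.8380
Per-period rate: rΔt = 0.09·0.5 = 0.045, so R = e^0.045 = 1.0460
Risk-neutral probability p = (e^0.045 − 0.8380)/(1.1934 − 0.8380) = 0.2081/0.3554 = 0.5854
Terminal stock prices: S_u = 179, S_d = 125.7
Terminal payoffs (S − K): max(39, 0) = 39, max(-14.3, 0) = 0
Node 0 (S = 150): V_0 = e^(−0.045)·[0.5854·39.0047 + 0.4146·0.0000] = 21.8298

$21.83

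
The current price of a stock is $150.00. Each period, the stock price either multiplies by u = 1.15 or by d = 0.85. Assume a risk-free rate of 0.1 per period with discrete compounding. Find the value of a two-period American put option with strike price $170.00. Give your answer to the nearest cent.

Risk-neutral probability p = (1 + 0.1 − 0.85)/(1.15 − 0.85) = 0.2500/0.3000 = 0.8333
Terminal stock prices: S_uu = 198.4, S_ud = 146.6, S_dd = 108.4
Terminal payoffs (K − S): max(-28.37, 0) = 0, max(23.38, 0) = 23.38, max(61.63, 0) = 61.63
Node u (S = 172.5): continuation = 1/1.1·[0.8333·0.0000 + 0.1667·23.3750] = 3.5417; exercise value = 0.0000 ≤ continuation, so V_u = 3.5417
Node d (S = 127.5): continuation = 1/1.1·[0.8333·23.3750 + 0.1667·61.6250] = 27.0455; exercise value = 42.5000 > continuation, so V_d = 42.5000 (exercise)
Node 0 (S = 150): continuation = 1/1.1·[0.8333·3.5417 + 0.1667·42.5000] = 9.1225; exercise value = 20.0000 > continuation, so V_0 = 20.0000 (exercise)

$20.00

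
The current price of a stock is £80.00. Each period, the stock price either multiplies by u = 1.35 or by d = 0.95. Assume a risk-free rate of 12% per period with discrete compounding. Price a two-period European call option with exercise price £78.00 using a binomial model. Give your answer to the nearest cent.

Risk-neutral probability p = (1 + 0.12 − 0.95)/(1.35 − 0.95) = 0.1700/0.4000 = 0.4250
Terminal stock prices: S_uu = 145.8, S_ud = 102.6, S_dd = 72.2
Terminal payoffs (S − K): max(67.8, 0) = 67.8, max(24.6, 0) = 24.6, max(-5.8, 0) = 0
Node u (S = 108): V_u = 1/1.12·[0.4250·67.8000 + 0.5750·24.6000] = 38.3571
Node d (S = 76): V_d = 1/1.12·[0.4250·24.6000 + 0.5750·0.0000] = 9.3348
Node 0 (S = 80): V_0 = 1/1.12·[0.4250·38.3571 + 0.5750·9.3348] = 19.3476

£19.35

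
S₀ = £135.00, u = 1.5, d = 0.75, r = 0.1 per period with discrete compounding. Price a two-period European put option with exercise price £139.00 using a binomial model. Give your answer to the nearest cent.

Risk-neutral probability p = (1 + 0.1 − 0.75)/(1.5 − 0.75) = 0.3500/0.7500 = 0.4667
Terminal stock prices: S_uu = 303.8, S_ud = 151.9, S_dd = 75.94
Terminal payoffs (K − S): max(-164.8, 0) = 0, max(-12.88, 0) = 0, max(63.06, 0) = 63.06
Node u (S = 202.5): V_u = 1/1.1·[0.4667·0.0000 + 0.5333·0.0000] = 0.0000
Node d (S = 101.2): V_d = 1/1.1·[0.4667·0.0000 + 0.5333·63.0625] = 30.5758
Node 0 (S = 135): V_0 = 1/1.1·[0.4667·0.0000 + 0.5333·30.5758] = 14.8246

£14.82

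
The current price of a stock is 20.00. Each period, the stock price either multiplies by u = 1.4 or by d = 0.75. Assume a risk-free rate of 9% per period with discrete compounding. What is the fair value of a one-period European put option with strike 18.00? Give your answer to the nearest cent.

Risk-neutral probability p = (1 + 0.09 − 0.75)/(1.4 − 0.75) = 0.3400/0.6500 = 0.5231
Terminal stock prices: S_u = 28, S_d = 15
Terminal payoffs (K − S): max(-10, 0) = 0, max(3, 0) = 3
Node 0 (S = 20): V_0 = 1/1.09·[0.5231·0.0000 + 0.4769·3.0000] = 1.3126

1.31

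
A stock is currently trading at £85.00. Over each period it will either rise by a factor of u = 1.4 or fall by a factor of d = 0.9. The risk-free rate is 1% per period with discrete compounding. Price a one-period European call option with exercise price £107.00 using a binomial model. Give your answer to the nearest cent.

Risk-neutral probability p = (1 + 0.01 − 0.9)/(1.4 − 0.9) = 0.1100/0.5000 = 0.2200
Terminal stock prices: S_u = 119, S_d = 76.5
Terminal payoffs (S − K): max(12, 0) = 12, max(-30.5, 0) = 0
Node 0 (S = 85): V_0 = 1/1.01·[0.2200·12.0000 + 0.7800·0.0000] = 2.6139

£2.61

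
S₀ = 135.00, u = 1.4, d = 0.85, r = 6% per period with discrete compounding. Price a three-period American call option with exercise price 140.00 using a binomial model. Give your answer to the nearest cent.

Risk-neutral probability p = (1 + 0.06 − 0.85)/(1.4 − 0.85) = 0.2100/0.5500 = 0.3818
Terminal stock prices: S_uuu = 370.4, S_uud = 224.9, S_udd = 136.6, S_ddd = 82.91
Terminal payoffs (S − K): max(230.4, 0) = 230.4, max(84.91, 0) = 84.91, max(-3.448, 0) = 0, max(-57.09, 0) = 0
Node uu (S = 264.6): continuation = 1/1.06·[0.3818·230.4400 + 0.6182·84.9100] = 132.5245; exercise value = 124.6000 ≤ continuation, so V_uu = 132.5245
Node ud (S = 160.7): continuation = 1/1.06·[0.3818·84.9100 + 0.6182·0.0000] = 30.5851; exercise value = 20.6500 ≤ continuation, so V_ud = 30.5851
Node dd (S = 97.54): continuation = 1/1.06·[0.3818·0.0000 + 0.6182·0.0000] = 0.0000; exercise value = 0.0000 ≤ continuation, so V_dd = 0.0000
Node u (S = 189): continuation = 1/1.06·[0.3818·132.5245 + 0.6182·30.5851] = 65.5730; exercise value = 49.0000 ≤ continuation, so V_u = 65.5730
Node d (S = 114.8): continuation = 1/1.06·[0.3818·30.5851 + 0.6182·0.0000] = 11.0169; exercise value = 0.0000 ≤ continuation, so V_d = 11.0169
Node 0 (S = 135): continuation = 1/1.06·[0.3818·65.5730 + 0.6182·11.0169] = 30.0448; exercise value = 0.0000 ≤ continuation, so V_0 = 30.0448

30.04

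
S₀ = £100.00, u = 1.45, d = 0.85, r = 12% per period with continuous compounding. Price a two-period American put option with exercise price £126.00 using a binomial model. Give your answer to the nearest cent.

£26.00

Risk-neutral probability p = (e^0.12 − 0.85)/(1.45 − 0.85) = 0.2775/0.6000 = 0.4625
Terminal stock prices: S_uu = 210.2, S_ud = 123.2, S_dd = 72.25
Terminal payoffs (K − S): max(-84.25, 0) = 0, max(2.75, 0) = 2.75, max(53.75, 0) = 53.75
Node u (S = 145): continuation = e^(−0.12)·[0.4625·0.0000 + 0.5375·2.7500] = 1.3110; exercise value = 0.0000 ≤ continuation, so V_u = 1.3110
Node d (S = 85): continuation = e^(−0.12)·[0.4625·2.7500 + 0.5375·53.7500] = 26.7520; exercise value = 41.0000 > continuation, so V_d = 41.0000 (exercise)
Node 0 (S = 100): continuation = e^(−0.12)·[0.4625·1.3110 + 0.5375·41.0000] = 20.0835; exercise value = 26.0000 > continuation, so V_0 = 26.0000 (exercise)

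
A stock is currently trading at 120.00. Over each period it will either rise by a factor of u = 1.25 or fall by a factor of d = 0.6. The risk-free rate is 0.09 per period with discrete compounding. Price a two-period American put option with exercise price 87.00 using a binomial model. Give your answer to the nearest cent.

Risk-neutral probability p = (1 + 0.09 − 0.6)/(1.25 − 0.6) = 0.4900/0.6500 = 0.7538
Terminal stock prices: S_uu = 187.5, S_ud = 90, S_dd = 43.2
Terminal payoffs (K − S): max(-100.5, 0) = 0, max(-3, 0) = 0, max(43.8, 0) = 43.8
Node u (S = 150): continuation = 1/1.09·[0.7538·0.0000 + 0.2462·0.0000] = 0.0000; exercise value = 0.0000 ≤ continuation, so V_u = 0.0000
Node d (S = 72): continuation = 1/1.09·[0.7538·0.0000 + 0.2462·43.8000] = 9.8913; exercise value = 15.0000 > continuation, so V_d = 15.0000 (exercise)
Node 0 (S = 120): continuation = 1/1.09·[0.7538·0.0000 + 0.2462·15.0000] = 3.3874; exercise value = 0.0000 ≤ continuation, so V_0 = 3.3874

3.39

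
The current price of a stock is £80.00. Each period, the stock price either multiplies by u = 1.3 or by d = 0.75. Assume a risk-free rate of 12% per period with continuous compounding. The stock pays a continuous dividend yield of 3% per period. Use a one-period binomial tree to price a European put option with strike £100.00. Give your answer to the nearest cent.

Per-period risk-free factor R = e^0.12 = 1.1275; dividend-adjusted growth = e^(0.12−0.03) = 1.0942.
Risk-neutral probability p = (1.0942 − 0.75)/(1.3 − 0.75) = 0.3442/0.5500 = 0.6258
Terminal stock prices: S_u = 104, S_d = 60
Terminal payoffs (K − S): max(-4, 0) = 0, max(40, 0) = 40
Node 0 (S = 80): V_0 = e^(−0.12)·[0.6258·0.0000 + 0.3742·40.0000] = 13.2764

£13.28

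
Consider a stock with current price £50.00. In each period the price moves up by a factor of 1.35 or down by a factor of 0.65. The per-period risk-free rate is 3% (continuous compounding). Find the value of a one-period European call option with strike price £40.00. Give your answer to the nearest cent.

Risk-neutral probability p = (e^0.03 − 0.65)/(1.35 − 0.65) = 0.3805/0.7000 = 0.5435
Terminal stock prices: S_u = 67.5, S_d = 32.5
Terminal payoffs (S − K): max(27.5, 0) = 27.5, max(-7.5, 0) = 0
Node 0 (S = 50): V_0 = e^(−0.03)·[0.5435·27.5000 + 0.4565·0.0000] = 14.5047

£14.50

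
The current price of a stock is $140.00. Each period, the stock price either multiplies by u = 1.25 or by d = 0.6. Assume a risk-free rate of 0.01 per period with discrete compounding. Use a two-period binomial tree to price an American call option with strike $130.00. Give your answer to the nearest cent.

$34.62

Risk-neutral probability p = (1 + 0.01 − 0.6)/(1.25 − 0.6) = 0.4100/0.6500 = 0.6308
Terminal stock prices: S_uu = 218.8, S_ud = 105, S_dd = 50.4
Terminal payoffs (S − K): max(88.75, 0) = 88.75, max(-25, 0) = 0, max(-79.6, 0) = 0
Node u (S = 175): continuation = 1/1.01·[0.6308·88.7500 + 0.3692·0.0000] = 55.4265; exercise value = 45.0000 ≤ continuation, so V_u = 55.4265
Node d (S = 84): continuation = 1/1.01·[0.6308·0.0000 + 0.3692·0.0000] = 0.0000; exercise value = 0.0000 ≤ continuation, so V_d = 0.0000
Node 0 (S = 140): continuation = 1/1.01·[0.6308·55.4265 + 0.3692·0.0000] = 34.6152; exercise value = 10.0000 ≤ continuation, so V_0 = 34.6152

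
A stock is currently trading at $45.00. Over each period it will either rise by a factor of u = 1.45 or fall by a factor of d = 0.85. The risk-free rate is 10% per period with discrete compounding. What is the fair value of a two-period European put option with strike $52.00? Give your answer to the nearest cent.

$5.48

Risk-neutral probability p = (1 + 0.1 − 0.85)/(1.45 − 0.85) = 0.2500/0.6000 = 0.4167
Terminal stock prices: S_uu = 94.61, S_ud = 55.46, S_dd = 32.51
Terminal payoffs (K − S): max(-42.61, 0) = 0, max(-3.462, 0) = 0, max(19.49, 0) = 19.49
Node u (S = 65.25): V_u = 1/1.1·[0.4167·0.0000 + 0.5833·0.0000] = 0.0000
Node d (S = 38.25): V_d = 1/1.1·[0.4167·0.0000 + 0.5833·19.4875] = 10.3343
Node 0 (S = 45): V_0 = 1/1.1·[0.4167·0.0000 + 0.5833·10.3343] = 5.4803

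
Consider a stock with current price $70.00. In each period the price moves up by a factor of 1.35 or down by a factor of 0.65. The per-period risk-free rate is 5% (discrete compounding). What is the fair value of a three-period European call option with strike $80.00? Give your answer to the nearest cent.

$15.93

Risk-neutral probability p = (1 + 0.05 − 0.65)/(1.35 − 0.65) = 0.4000/0.7000 = 0.5714
Terminal stock prices: S_uuu = 172.2, S_uud = 82.92, S_udd = 39.93, S_ddd = 19.22
Terminal payoffs (S − K): max(92.23, 0) = 92.23, max(2.924, 0) = 2.924, max(-40.07, 0) = 0, max(-60.78, 0) = 0
Node uu (S = 127.6): V_uu = 1/1.05·[0.5714·92.2263 + 0.4286·2.9238] = 51.3845
Node ud (S = 61.43): V_ud = 1/1.05·[0.5714·2.9238 + 0.4286·0.0000] = 1.5912
Node dd (S = 29.58): V_dd = 1/1.05·[0.5714·0.0000 + 0.4286·0.0000] = 0.0000
Node u (S = 94.5): V_u = 1/1.05·[0.5714·51.3845 + 0.4286·1.5912] = 28.6138
Node d (S = 45.5): V_d = 1/1.05·[0.5714·1.5912 + 0.4286·0.0000] = 0.8659
Node 0 (S = 70): V_0 = 1/1.05·[0.5714·28.6138 + 0.4286·0.8659] = 15.9256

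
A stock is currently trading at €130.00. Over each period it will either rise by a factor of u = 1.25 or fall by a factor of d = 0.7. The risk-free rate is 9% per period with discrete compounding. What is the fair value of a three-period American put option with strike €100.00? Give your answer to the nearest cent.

Risk-neutral probability p = (1 + 0.09 − 0.7)/(1.25 − 0.7) = 0.3900/0.5500 = 0.7091
Terminal stock prices: S_uuu = 253.9, S_uud = 142.2, S_udd = 79.62, S_ddd = 44.59
Terminal payoffs (K − S): max(-153.9, 0) = 0, max(-42.19, 0) = 0, max(20.38, 0) = 20.38, max(55.41, 0) = 55.41
Node uu (S = 203.1): continuation = 1/1.09·[0.7091·0.0000 + 0.2909·0.0000] = 0.0000; exercise value = 0.0000 ≤ continuation, so V_uu = 0.0000
Node ud (S = 113.7): continuation = 1/1.09·[0.7091·0.0000 + 0.2909·20.3750] = 5.4379; exercise value = 0.0000 ≤ continuation, so V_ud = 5.4379
Node dd (S = 63.7): continuation = 1/1.09·[0.7091·20.3750 + 0.2909·55.4100] = 28.0431; exercise value = 36.3000 > continuation, so V_dd = 36.3000 (exercise)
Node u (S = 162.5): continuation = 1/1.09·[0.7091·0.0000 + 0.2909·5.4379] = 1.4513; exercise value = 0.0000 ≤ continuation, so V_u = 1.4513
Node d (S = 91): continuation = 1/1.09·[0.7091·5.4379 + 0.2909·36.3000] = 13.2256; exercise value = 9.0000 ≤ continuation, so V_d = 13.2256
Node 0 (S = 130): continuation = 1/1.09·[0.7091·1.4513 + 0.2909·13.2256] = 4.4739; exercise value = 0.0000 ≤ continuation, so V_0 = 4.4739

€4.47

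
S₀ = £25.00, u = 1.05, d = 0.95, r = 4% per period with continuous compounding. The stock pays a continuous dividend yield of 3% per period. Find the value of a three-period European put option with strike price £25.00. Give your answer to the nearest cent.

£0.54

Per-period risk-free factor R = e^0.04 = 1.0408; dividend-adjusted growth = e^(0.04−0.03) = 1.0101.
Risk-neutral probability p = (1.0101 − 0.95)/(1.05 − 0.95) = 0.0601/0.1000 = 0.6005
Terminal stock prices: S_uuu = 28.94, S_uud = 26.18, S_udd = 23.69, S_ddd = 21.43
Terminal payoffs (K − S): max(-3.941, 0) = 0, max(-1.184, 0) = 0, max(1.309, 0) = 1.309, max(3.566, 0) = 3.566
Node uu (S = 27.56): V_uu = e^(−0.04)·[0.6005·0.0000 + 0.3995·0.0000] = 0.0000
Node ud (S = 24.94): V_ud = e^(−0.04)·[0.6005·0.0000 + 0.3995·1.3094] = 0.5026
Node dd (S = 22.56): V_dd = e^(−0.04)·[0.6005·1.3094 + 0.3995·3.5656] = 2.1241
Node u (S = 26.25): V_u = e^(−0.04)·[0.6005·0.0000 + 0.3995·0.5026] = 0.1929
Node d (S = 23.75): V_d = e^(−0.04)·[0.6005·0.5026 + 0.3995·2.1241] = 1.1053
Node 0 (S = 25): V_0 = e^(−0.04)·[0.6005·0.1929 + 0.3995·1.1053] = 0.5355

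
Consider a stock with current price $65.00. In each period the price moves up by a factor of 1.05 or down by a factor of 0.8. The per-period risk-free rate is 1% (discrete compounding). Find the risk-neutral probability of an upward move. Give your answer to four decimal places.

Risk-neutral probability p = (1 + 0.01 − 0.8)/(1.05 − 0.8) = 0.2100/0.2500 = 0.8400

p = 0.8400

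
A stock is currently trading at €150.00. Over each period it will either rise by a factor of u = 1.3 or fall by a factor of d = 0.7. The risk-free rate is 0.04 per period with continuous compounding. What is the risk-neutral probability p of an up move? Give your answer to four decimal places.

p = 0.5680

Risk-neutral probability p = (e^0.04 − 0.7)/(1.3 − 0.7) = 0.3408/0.6000 = 0.5680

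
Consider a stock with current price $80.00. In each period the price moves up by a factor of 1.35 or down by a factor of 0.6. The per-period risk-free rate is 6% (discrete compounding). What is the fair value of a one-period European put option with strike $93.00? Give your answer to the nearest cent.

$16.42

Risk-neutral probability p = (1 + 0.06 − 0.6)/(1.35 − 0.6) = 0.4600/0.7500 = 0.6133
Terminal stock prices: S_u = 108, S_d = 48
Terminal payoffs (K − S): max(-15, 0) = 0, max(45, 0) = 45
Node 0 (S = 80): V_0 = 1/1.06·[0.6133·0.0000 + 0.3867·45.0000] = 16.4151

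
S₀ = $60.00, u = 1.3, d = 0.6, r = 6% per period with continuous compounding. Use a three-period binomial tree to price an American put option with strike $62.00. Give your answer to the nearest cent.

$11.50

Risk-neutral probability p = (e^0.06 − 0.6)/(1.3 − 0.6) = 0.4618/0.7000 = 0.6598
Terminal stock prices: S_uuu = 131.8, S_uud = 60.84, S_udd = 28.08, S_ddd = 12.96
Terminal payoffs (K − S): max(-69.82, 0) = 0, max(1.16, 0) = 1.16, max(33.92, 0) = 33.92, max(49.04, 0) = 49.04
Node uu (S = 101.4): continuation = e^(−0.06)·[0.6598·0.0000 + 0.3402·1.1600] = 0.3717; exercise value = 0.0000 ≤ continuation, so V_uu = 0.3717
Node ud (S = 46.8): continuation = e^(−0.06)·[0.6598·1.1600 + 0.3402·33.9200] = 11.5894; exercise value = 15.2000 > continuation, so V_ud = 15.2000 (exercise)
Node dd (S = 21.6): continuation = e^(−0.06)·[0.6598·33.9200 + 0.3402·49.0400] = 36.7894; exercise value = 40.4000 > continuation, so V_dd = 40.4000 (exercise)
Node u (S = 78): continuation = e^(−0.06)·[0.6598·0.3717 + 0.3402·15.2000] = 5.1013; exercise value = 0.0000 ≤ continuation, so V_u = 5.1013
Node d (S = 36): continuation = e^(−0.06)·[0.6598·15.2000 + 0.3402·40.4000] = 22.3894; exercise value = 26.0000 > continuation, so V_d = 26.0000 (exercise)
Node 0 (S = 60): continuation = e^(−0.06)·[0.6598·5.1013 + 0.3402·26.0000] = 11.5006; exercise value = 2.0000 ≤ continuation, so V_0 = 11.5006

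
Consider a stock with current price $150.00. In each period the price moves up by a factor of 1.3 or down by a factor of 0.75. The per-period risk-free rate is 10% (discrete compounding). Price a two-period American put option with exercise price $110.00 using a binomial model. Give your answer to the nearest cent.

Risk-neutral probability p = (1 + 0.1 − 0.75)/(1.3 − 0.75) = 0.3500/0.5500 = 0.6364
Terminal stock prices: S_uu = 253.5, S_ud = 146.2, S_dd = 84.38
Terminal payoffs (K − S): max(-143.5, 0) = 0, max(-36.25, 0) = 0, max(25.62, 0) = 25.62
Node u (S = 195): continuation = 1/1.1·[0.6364·0.0000 + 0.3636·0.0000] = 0.0000; exercise value = 0.0000 ≤ continuation, so V_u = 0.0000
Node d (S = 112.5): continuation = 1/1.1·[0.6364·0.0000 + 0.3636·25.6250] = 8.4711; exercise value = 0.0000 ≤ continuation, so V_d = 8.4711
Node 0 (S = 150): continuation = 1/1.1·[0.6364·0.0000 + 0.3636·8.4711] = 2.8004; exercise value = 0.0000 ≤ continuation, so V_0 = 2.8004

$2.80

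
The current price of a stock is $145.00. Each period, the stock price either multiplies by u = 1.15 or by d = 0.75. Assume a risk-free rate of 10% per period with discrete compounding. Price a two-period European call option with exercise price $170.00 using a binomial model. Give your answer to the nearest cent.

$13.77

Risk-neutral probability p = (1 + 0.1 − 0.75)/(1.15 − 0.75) = 0.3500/0.4000 = 0.8750
Terminal stock prices: S_uu = 191.8, S_ud = 125.1, S_dd = 81.56
Terminal payoffs (S − K): max(21.76, 0) = 21.76, max(-44.94, 0) = 0, max(-88.44, 0) = 0
Node u (S = 166.8): V_u = 1/1.1·[0.8750·21.7625 + 0.1250·0.0000] = 17.3111
Node d (S = 108.8): V_d = 1/1.1·[0.8750·0.0000 + 0.1250·0.0000] = 0.0000
Node 0 (S = 145): V_0 = 1/1.1·[0.8750·17.3111 + 0.1250·0.0000] = 13.7702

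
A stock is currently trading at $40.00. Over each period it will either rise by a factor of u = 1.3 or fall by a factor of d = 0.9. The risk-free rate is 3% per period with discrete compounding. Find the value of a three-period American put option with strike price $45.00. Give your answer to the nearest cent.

Risk-neutral probability p = (1 + 0.03 − 0.9)/(1.3 − 0.9) = 0.1300/0.4000 = 0.3250
Terminal stock prices: S_uuu = 87.88, S_uud = 60.84, S_udd = 42.12, S_ddd = 29.16
Terminal payoffs (K − S): max(-42.88, 0) = 0, max(-15.84, 0) = 0, max(2.88, 0) = 2.88, max(15.84, 0) = 15.84
Node uu (S = 67.6): continuation = 1/1.03·[0.3250·0.0000 + 0.6750·0.0000] = 0.0000; exercise value = 0.0000 ≤ continuation, so V_uu = 0.0000
Node ud (S = 46.8): continuation = 1/1.03·[0.3250·0.0000 + 0.6750·2.8800] = 1.8874; exercise value = 0.0000 ≤ continuation, so V_ud = 1.8874
Node dd (S = 32.4): continuation = 1/1.03·[0.3250·2.8800 + 0.6750·15.8400] = 11.2893; exercise value = 12.6000 > continuation, so V_dd = 12.6000 (exercise)
Node u (S = 52): continuation = 1/1.03·[0.3250·0.0000 + 0.6750·1.8874] = 1.2369; exercise value = 0.0000 ≤ continuation, so V_u = 1.2369
Node d (S = 36): continuation = 1/1.03·[0.3250·1.8874 + 0.6750·12.6000] = 8.8528; exercise value = 9.0000 > continuation, so V_d = 9.0000 (exercise)
Node 0 (S = 40): continuation = 1/1.03·[0.3250·1.2369 + 0.6750·9.0000] = 6.2883; exercise value = 5.0000 ≤ continuation, so V_0 = 6.2883

$6.29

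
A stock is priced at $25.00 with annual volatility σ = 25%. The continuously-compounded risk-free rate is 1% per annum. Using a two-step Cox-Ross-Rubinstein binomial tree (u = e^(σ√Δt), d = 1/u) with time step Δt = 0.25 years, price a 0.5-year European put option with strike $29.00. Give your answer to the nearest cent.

$4.56

CRR parameters: u = e^(σ√Δt) = e^(0.25·√0.25) = 1.1331, d = 1/u = 0.8825
Per-period rate: rΔt = 0.01·0.25 = 0.0025, so R = e^0.0025 = 1.0025
Risk-neutral probability p = (e^0.0025 − 0.8825)/(1.1331 − 0.8825) = 0.1200/0.2507 = 0.4788
Terminal stock prices: S_uu = 32.1, S_ud = 25, S_dd = 19.47
Terminal payoffs (K − S): max(-3.101, 0) = 0, max(4, 0) = 4, max(9.53, 0) = 9.53
Node u (S = 28.33): V_u = e^(−0.0025)·[0.4788·0.0000 + 0.5212·4.0000] = 2.0797
Node d (S = 22.06): V_d = e^(−0.0025)·[0.4788·4.0000 + 0.5212·9.5300] = 6.8652
Node 0 (S = 25): V_0 = e^(−0.0025)·[0.4788·2.0797 + 0.5212·6.8652] = 4.5626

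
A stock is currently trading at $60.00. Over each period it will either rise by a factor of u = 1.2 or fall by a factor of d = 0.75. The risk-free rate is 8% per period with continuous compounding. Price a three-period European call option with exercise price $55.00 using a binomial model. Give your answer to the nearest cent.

$18.85

Risk-neutral probability p = (e^0.08 − 0.75)/(1.2 − 0.75) = 0.3333/0.4500 = 0.7406
Terminal stock prices: S_uuu = 103.7, S_uud = 64.8, S_udd = 40.5, S_ddd = 25.31
Terminal payoffs (S − K): max(48.68, 0) = 48.68, max(9.8, 0) = 9.8, max(-14.5, 0) = 0, max(-29.69, 0) = 0
Node uu (S = 86.4): V_uu = e^(−0.08)·[0.7406·48.6800 + 0.2594·9.8000] = 35.6286
Node ud (S = 54): V_ud = e^(−0.08)·[0.7406·9.8000 + 0.2594·0.0000] = 6.7002
Node dd (S = 33.75): V_dd = e^(−0.08)·[0.7406·0.0000 + 0.2594·0.0000] = 0.0000
Node u (S = 72): V_u = e^(−0.08)·[0.7406·35.6286 + 0.2594·6.7002] = 25.9633
Node d (S = 45): V_d = e^(−0.08)·[0.7406·6.7002 + 0.2594·0.0000] = 4.5809
Node 0 (S = 60): V_0 = e^(−0.08)·[0.7406·25.9633 + 0.2594·4.5809] = 18.8477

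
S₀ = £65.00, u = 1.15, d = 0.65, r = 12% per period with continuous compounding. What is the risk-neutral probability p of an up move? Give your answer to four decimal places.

Risk-neutral probability p = (e^0.12 − 0.65)/(1.15 − 0.65) = 0.4775/0.5000 = 0.9550

p = 0.9550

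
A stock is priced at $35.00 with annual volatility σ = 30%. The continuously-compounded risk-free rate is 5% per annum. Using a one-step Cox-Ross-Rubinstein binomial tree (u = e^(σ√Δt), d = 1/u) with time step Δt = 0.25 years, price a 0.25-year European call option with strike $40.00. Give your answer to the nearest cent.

$0.33

CRR parameters: u = e^(σ√Δt) = e^(0.3·√0.25) = 1.1618, d = 1/u = 0.8607
Per-period rate: rΔt = 0.05·0.25 = 0.0125, so R = e^0.0125 = 1.0126
Risk-neutral probability p = (e^0.0125 − 0.8607)/(1.1618 − 0.8607) = 0.1519/0.3011 = 0.5043
Terminal stock prices: S_u = 40.66, S_d = 30.12
Terminal payoffs (S − K): max(0.6642, 0) = 0.6642, max(-9.875, 0) = 0
Node 0 (S = 35): V_0 = e^(−0.0125)·[0.5043·0.6642 + 0.4957·0.0000] = 0.3308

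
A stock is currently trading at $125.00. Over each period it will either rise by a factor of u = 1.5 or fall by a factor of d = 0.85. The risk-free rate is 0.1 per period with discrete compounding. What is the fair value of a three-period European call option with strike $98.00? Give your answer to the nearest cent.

$55.09

Risk-neutral probability p = (1 + 0.1 − 0.85)/(1.5 − 0.85) = 0.2500/0.6500 = 0.3846
Terminal stock prices: S_uuu = 421.9, S_uud = 239.1, S_udd = 135.5, S_ddd = 76.77
Terminal payoffs (S − K): max(323.9, 0) = 323.9, max(141.1, 0) = 141.1, max(37.47, 0) = 37.47, max(-21.23, 0) = 0
Node uu (S = 281.2): V_uu = 1/1.1·[0.3846·323.8750 + 0.6154·141.0625] = 192.1591
Node ud (S = 159.4): V_ud = 1/1.1·[0.3846·141.0625 + 0.6154·37.4687] = 70.2841
Node dd (S = 90.31): V_dd = 1/1.1·[0.3846·37.4687 + 0.6154·0.0000] = 13.1010
Node u (S = 187.5): V_u = 1/1.1·[0.3846·192.1591 + 0.6154·70.2841] = 106.5083
Node d (S = 106.2): V_d = 1/1.1·[0.3846·70.2841 + 0.6154·13.1010] = 31.9041
Node 0 (S = 125): V_0 = 1/1.1·[0.3846·106.5083 + 0.6154·31.9041] = 55.0891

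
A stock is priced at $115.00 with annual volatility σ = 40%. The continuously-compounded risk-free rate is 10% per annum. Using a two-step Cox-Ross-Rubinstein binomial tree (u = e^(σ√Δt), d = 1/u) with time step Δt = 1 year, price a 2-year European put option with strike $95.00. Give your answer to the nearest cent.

CRR parameters: u = e^(σ√Δt) = e^(0.4·√1) = 1.4918, d = 1/u = 0.6703
Per-period rate: rΔt = 0.1·1 = 0.1, so R = e^0.1 = 1.1052
Risk-neutral probability p = (e^0.1 − 0.6703)/(1.4918 − 0.6703) = 0.4349/0.8215 = 0.5293
Terminal stock prices: S_uu = 255.9, S_ud = 115, S_dd = 51.67
Terminal payoffs (K − S): max(-160.9, 0) = 0, max(-20, 0) = 0, max(43.33, 0) = 43.33
Node u (S = 171.6): V_u = e^(−0.1)·[0.5293·0.0000 + 0.4707·0.0000] = 0.0000
Node d (S = 77.09): V_d = e^(−0.1)·[0.5293·0.0000 + 0.4707·43.3272] = 18.4520
Node 0 (S = 115): V_0 = e^(−0.1)·[0.5293·0.0000 + 0.4707·18.4520] = 7.8583

$7.86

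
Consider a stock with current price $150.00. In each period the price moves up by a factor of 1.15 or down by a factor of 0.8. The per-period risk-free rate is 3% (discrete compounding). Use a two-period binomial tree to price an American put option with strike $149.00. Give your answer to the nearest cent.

Risk-neutral probability p = (1 + 0.03 − 0.8)/(1.15 − 0.8) = 0.2300/0.3500 = 0.6571
Terminal stock prices: S_uu = 198.4, S_ud = 138, S_dd = 96
Terminal payoffs (K − S): max(-49.37, 0) = 0, max(11, 0) = 11, max(53, 0) = 53
Node u (S = 172.5): continuation = 1/1.03·[0.6571·0.0000 + 0.3429·11.0000] = 3.6616; exercise value = 0.0000 ≤ continuation, so V_u = 3.6616
Node d (S = 120): continuation = 1/1.03·[0.6571·11.0000 + 0.3429·53.0000] = 24.6602; exercise value = 29.0000 > continuation, so V_d = 29.0000 (exercise)
Node 0 (S = 150): continuation = 1/1.03·[0.6571·3.6616 + 0.3429·29.0000] = 11.9894; exercise value = 0.0000 ≤ continuation, so V_0 = 11.9894

$11.99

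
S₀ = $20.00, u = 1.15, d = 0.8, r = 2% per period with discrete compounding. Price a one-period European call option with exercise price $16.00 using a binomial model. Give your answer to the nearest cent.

Risk-neutral probability p = (1 + 0.02 − 0.8)/(1.15 − 0.8) = 0.2200/0.3500 = 0.6286
Terminal stock prices: S_u = 23, S_d = 16
Terminal payoffs (S − K): max(7, 0) = 7, max(0, 0) = 0
Node 0 (S = 20): V_0 = 1/1.02·[0.6286·7.0000 + 0.3714·0.0000] = 4.3137

$4.31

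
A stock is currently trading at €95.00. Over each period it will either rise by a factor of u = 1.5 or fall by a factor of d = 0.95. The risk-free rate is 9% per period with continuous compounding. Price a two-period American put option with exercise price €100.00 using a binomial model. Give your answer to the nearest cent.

Risk-neutral probability p = (e^0.09 − 0.95)/(1.5 − 0.95) = 0.1442/0.5500 = 0.2621
Terminal stock prices: S_uu = 213.8, S_ud = 135.4, S_dd = 85.74
Terminal payoffs (K − S): max(-113.8, 0) = 0, max(-35.38, 0) = 0, max(14.26, 0) = 14.26
Node u (S = 142.5): continuation = e^(−0.09)·[0.2621·0.0000 + 0.7379·0.0000] = 0.0000; exercise value = 0.0000 ≤ continuation, so V_u = 0.0000
Node d (S = 90.25): continuation = e^(−0.09)·[0.2621·0.0000 + 0.7379·14.2625] = 9.6180; exercise value = 9.7500 > continuation, so V_d = 9.7500 (exercise)
Node 0 (S = 95): continuation = e^(−0.09)·[0.2621·0.0000 + 0.7379·9.7500] = 6.5750; exercise value = 5.0000 ≤ continuation, so V_0 = 6.5750

€6.57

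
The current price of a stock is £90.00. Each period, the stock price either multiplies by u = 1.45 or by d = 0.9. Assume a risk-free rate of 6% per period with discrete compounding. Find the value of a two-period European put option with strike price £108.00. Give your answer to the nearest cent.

£15.71

Risk-neutral probability p = (1 + 0.06 − 0.9)/(1.45 − 0.9) = 0.1600/0.5500 = 0.2909
Terminal stock prices: S_uu = 189.2, S_ud = 117.5, S_dd = 72.9
Terminal payoffs (K − S): max(-81.22, 0) = 0, max(-9.45, 0) = 0, max(35.1, 0) = 35.1
Node u (S = 130.5): V_u = 1/1.06·[0.2909·0.0000 + 0.7091·0.0000] = 0.0000
Node d (S = 81): V_d = 1/1.06·[0.2909·0.0000 + 0.7091·35.1000] = 23.4803
Node 0 (S = 90): V_0 = 1/1.06·[0.2909·0.0000 + 0.7091·23.4803] = 15.7072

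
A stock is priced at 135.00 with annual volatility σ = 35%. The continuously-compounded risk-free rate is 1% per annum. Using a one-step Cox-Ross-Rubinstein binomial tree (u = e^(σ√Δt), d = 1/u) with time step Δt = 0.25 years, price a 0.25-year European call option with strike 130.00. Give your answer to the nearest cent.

CRR parameters: u = e^(σ√Δt) = e^(0.35·√0.25) = 1.1912, d = 1/u = 0.8395
Per-period rate: rΔt = 0.01·0.25 = 0.0025, so R = e^0.0025 = 1.0025
Risk-neutral probability p = (e^0.0025 − 0.8395)/(1.1912 − 0.8395) = 0.1630/0.3518 = 0.4635
Terminal stock prices: S_u = 160.8, S_d = 113.3
Terminal payoffs (S − K): max(30.82, 0) = 30.82, max(-16.67, 0) = 0
Node 0 (S = 135): V_0 = e^(−0.0025)·[0.4635·30.8182 + 0.5365·0.0000] = 14.2479

14.25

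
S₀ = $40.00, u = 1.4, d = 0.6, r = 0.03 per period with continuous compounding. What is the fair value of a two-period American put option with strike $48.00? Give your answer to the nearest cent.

Risk-neutral probability p = (e^0.03 − 0.6)/(1.4 − 0.6) = 0.4305/0.8000 = 0.5381
Terminal stock prices: S_uu = 78.4, S_ud = 33.6, S_dd = 14.4
Terminal payoffs (K − S): max(-30.4, 0) = 0, max(14.4, 0) = 14.4, max(33.6, 0) = 33.6
Node u (S = 56): continuation = e^(−0.03)·[0.5381·0.0000 + 0.4619·14.4000] = 6.4552; exercise value = 0.0000 ≤ continuation, so V_u = 6.4552
Node d (S = 24): continuation = e^(−0.03)·[0.5381·14.4000 + 0.4619·33.6000] = 22.5814; exercise value = 24.0000 > continuation, so V_d = 24.0000 (exercise)
Node 0 (S = 40): continuation = e^(−0.03)·[0.5381·6.4552 + 0.4619·24.0000] = 14.1294; exercise value = 8.0000 ≤ continuation, so V_0 = 14.1294

$14.13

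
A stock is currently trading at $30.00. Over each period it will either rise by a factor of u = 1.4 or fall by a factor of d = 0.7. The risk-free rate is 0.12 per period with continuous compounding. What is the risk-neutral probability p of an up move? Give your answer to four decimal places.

p = 0.6107

Risk-neutral probability p = (e^0.12 − 0.7)/(1.4 − 0.7) = 0.4275/0.7000 = 0.6107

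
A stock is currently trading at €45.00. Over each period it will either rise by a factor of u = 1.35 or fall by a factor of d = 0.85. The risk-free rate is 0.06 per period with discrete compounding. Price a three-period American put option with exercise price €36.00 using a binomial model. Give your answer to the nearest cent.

€1.37

Risk-neutral probability p = (1 + 0.06 − 0.85)/(1.35 − 0.85) = 0.2100/0.5000 = 0.4200
Terminal stock prices: S_uuu = 110.7, S_uud = 69.71, S_udd = 43.89, S_ddd = 27.64
Terminal payoffs (K − S): max(-74.72, 0) = 0, max(-33.71, 0) = 0, max(-7.892, 0) = 0, max(8.364, 0) = 8.364
Node uu (S = 82.01): continuation = 1/1.06·[0.4200·0.0000 + 0.5800·0.0000] = 0.0000; exercise value = 0.0000 ≤ continuation, so V_uu = 0.0000
Node ud (S = 51.64): continuation = 1/1.06·[0.4200·0.0000 + 0.5800·0.0000] = 0.0000; exercise value = 0.0000 ≤ continuation, so V_ud = 0.0000
Node dd (S = 32.51): continuation = 1/1.06·[0.4200·0.0000 + 0.5800·8.3644] = 4.5767; exercise value = 3.4875 ≤ continuation, so V_dd = 4.5767
Node u (S = 60.75): continuation = 1/1.06·[0.4200·0.0000 + 0.5800·0.0000] = 0.0000; exercise value = 0.0000 ≤ continuation, so V_u = 0.0000
Node d (S = 38.25): continuation = 1/1.06·[0.4200·0.0000 + 0.5800·4.5767] = 2.5043; exercise value = 0.0000 ≤ continuation, so V_d = 2.5043
Node 0 (S = 45): continuation = 1/1.06·[0.4200·0.0000 + 0.5800·2.5043] = 1.3703; exercise value = 0.0000 ≤ continuation, so V_0 = 1.3703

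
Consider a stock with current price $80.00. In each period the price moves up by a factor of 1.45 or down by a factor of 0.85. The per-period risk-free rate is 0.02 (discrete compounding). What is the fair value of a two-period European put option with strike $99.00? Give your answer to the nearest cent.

Risk-neutral probability p = (1 + 0.02 − 0.85)/(1.45 − 0.85) = 0.1700/0.6000 = 0.2833
Terminal stock prices: S_uu = 168.2, S_ud = 98.6, S_dd = 57.8
Terminal payoffs (K − S): max(-69.2, 0) = 0, max(0.4, 0) = 0.4, max(41.2, 0) = 41.2
Node u (S = 116): V_u = 1/1.02·[0.2833·0.0000 + 0.7167·0.4000] = 0.2810
Node d (S = 68): V_d = 1/1.02·[0.2833·0.4000 + 0.7167·41.2000] = 29.0588
Node 0 (S = 80): V_0 = 1/1.02·[0.2833·0.2810 + 0.7167·29.0588] = 20.4952

$20.50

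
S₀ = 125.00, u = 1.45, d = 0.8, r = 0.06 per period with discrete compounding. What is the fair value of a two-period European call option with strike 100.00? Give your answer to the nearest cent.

Risk-neutral probability p = (1 + 0.06 − 0.8)/(1.45 − 0.8) = 0.2600/0.6500 = 0.4000
Terminal stock prices: S_uu = 262.8, S_ud = 145, S_dd = 80
Terminal payoffs (S − K): max(162.8, 0) = 162.8, max(45, 0) = 45, max(-20, 0) = 0
Node u (S = 181.2): V_u = 1/1.06·[0.4000·162.8125 + 0.6000·45.0000] = 86.9104
Node d (S = 100): V_d = 1/1.06·[0.4000·45.0000 + 0.6000·0.0000] = 16.9811
Node 0 (S = 125): V_0 = 1/1.06·[0.4000·86.9104 + 0.6000·16.9811] = 42.4083

42.41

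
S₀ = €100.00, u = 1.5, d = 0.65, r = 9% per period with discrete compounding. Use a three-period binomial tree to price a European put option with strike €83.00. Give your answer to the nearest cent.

Risk-neutral probability p = (1 + 0.09 − 0.65)/(1.5 − 0.65) = 0.4400/0.8500 = 0.5176
Terminal stock prices: S_uuu = 337.5, S_uud = 146.2, S_udd = 63.38, S_ddd = 27.46
Terminal payoffs (K − S): max(-254.5, 0) = 0, max(-63.25, 0) = 0, max(19.62, 0) = 19.62, max(55.54, 0) = 55.54
Node uu (S = 225): V_uu = 1/1.09·[0.5176·0.0000 + 0.4824·0.0000] = 0.0000
Node ud (S = 97.5): V_ud = 1/1.09·[0.5176·0.0000 + 0.4824·19.6250] = 8.6846
Node dd (S = 42.25): V_dd = 1/1.09·[0.5176·19.6250 + 0.4824·55.5375] = 33.8968
Node u (S = 150): V_u = 1/1.09·[0.5176·0.0000 + 0.4824·8.6846] = 3.8431
Node d (S = 65): V_d = 1/1.09·[0.5176·8.6846 + 0.4824·33.8968] = 19.1245
Node 0 (S = 100): V_0 = 1/1.09·[0.5176·3.8431 + 0.4824·19.1245] = 10.2882

€10.29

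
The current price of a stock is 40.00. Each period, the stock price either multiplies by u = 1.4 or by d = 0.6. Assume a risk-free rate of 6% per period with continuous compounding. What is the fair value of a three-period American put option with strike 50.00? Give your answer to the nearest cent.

14.25

Risk-neutral probability p = (e^0.06 − 0.6)/(1.4 − 0.6) = 0.4618/0.8000 = 0.5773
Terminal stock prices: S_uuu = 109.8, S_uud = 47.04, S_udd = 20.16, S_ddd = 8.64
Terminal payoffs (K − S): max(-59.76, 0) = 0, max(2.96, 0) = 2.96, max(29.84, 0) = 29.84, max(41.36, 0) = 41.36
Node uu (S = 78.4): continuation = e^(−0.06)·[0.5773·0.0000 + 0.4227·2.9600] = 1.1783; exercise value = 0.0000 ≤ continuation, so V_uu = 1.1783
Node ud (S = 33.6): continuation = e^(−0.06)·[0.5773·2.9600 + 0.4227·29.8400] = 13.4882; exercise value = 16.4000 > continuation, so V_ud = 16.4000 (exercise)
Node dd (S = 14.4): continuation = e^(−0.06)·[0.5773·29.8400 + 0.4227·41.3600] = 32.6882; exercise value = 35.6000 > continuation, so V_dd = 35.6000 (exercise)
Node u (S = 56): continuation = e^(−0.06)·[0.5773·1.1783 + 0.4227·16.4000] = 7.1693; exercise value = 0.0000 ≤ continuation, so V_u = 7.1693
Node d (S = 24): continuation = e^(−0.06)·[0.5773·16.4000 + 0.4227·35.6000] = 23.0882; exercise value = 26.0000 > continuation, so V_d = 26.0000 (exercise)
Node 0 (S = 40): continuation = e^(−0.06)·[0.5773·7.1693 + 0.4227·26.0000] = 14.2481; exercise value = 10.0000 ≤ continuation, so V_0 = 14.2481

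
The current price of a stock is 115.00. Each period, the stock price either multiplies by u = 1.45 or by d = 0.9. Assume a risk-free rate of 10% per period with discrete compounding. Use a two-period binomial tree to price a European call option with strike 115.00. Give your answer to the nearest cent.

Risk-neutral probability p = (1 + 0.1 − 0.9)/(1.45 − 0.9) = 0.2000/0.5500 = 0.3636
Terminal stock prices: S_uu = 241.8, S_ud = 150.1, S_dd = 93.15
Terminal payoffs (S − K): max(126.8, 0) = 126.8, max(35.08, 0) = 35.08, max(-21.85, 0) = 0
Node u (S = 166.8): V_u = 1/1.1·[0.3636·126.7875 + 0.6364·35.0750] = 62.2045
Node d (S = 103.5): V_d = 1/1.1·[0.3636·35.0750 + 0.6364·0.0000] = 11.5950
Node 0 (S = 115): V_0 = 1/1.1·[0.3636·62.2045 + 0.6364·11.5950] = 27.2714

27.27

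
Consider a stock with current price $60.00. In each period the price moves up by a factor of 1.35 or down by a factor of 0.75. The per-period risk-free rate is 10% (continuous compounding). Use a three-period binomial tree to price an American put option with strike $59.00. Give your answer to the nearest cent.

Risk-neutral probability p = (e^0.1 − 0.75)/(1.35 − 0.75) = 0.3552/0.6000 = 0.5920
Terminal stock prices: S_uuu = 147.6, S_uud = 82.01, S_udd = 45.56, S_ddd = 25.31
Terminal payoffs (K − S): max(-88.62, 0) = 0, max(-23.01, 0) = 0, max(13.44, 0) = 13.44, max(33.69, 0) = 33.69
Node uu (S = 109.4): continuation = e^(−0.1)·[0.5920·0.0000 + 0.4080·0.0000] = 0.0000; exercise value = 0.0000 ≤ continuation, so V_uu = 0.0000
Node ud (S = 60.75): continuation = e^(−0.1)·[0.5920·0.0000 + 0.4080·13.4375] = 4.9614; exercise value = 0.0000 ≤ continuation, so V_ud = 4.9614
Node dd (S = 33.75): continuation = e^(−0.1)·[0.5920·13.4375 + 0.4080·33.6875] = 19.6354; exercise value = 25.2500 > continuation, so V_dd = 25.2500 (exercise)
Node u (S = 81): continuation = e^(−0.1)·[0.5920·0.0000 + 0.4080·4.9614] = 1.8318; exercise value = 0.0000 ≤ continuation, so V_u = 1.8318
Node d (S = 45): continuation = e^(−0.1)·[0.5920·4.9614 + 0.4080·25.2500] = 11.9801; exercise value = 14.0000 > continuation, so V_d = 14.0000 (exercise)
Node 0 (S = 60): continuation = e^(−0.1)·[0.5920·1.8318 + 0.4080·14.0000] = 6.1502; exercise value = 0.0000 ≤ continuation, so V_0 = 6.1502

$6.15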